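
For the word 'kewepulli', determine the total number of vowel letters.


Scanning each character of 'kewepulli':
  Position 1: 'k' -> consonant (running count: 0)
  Position 2: 'e' -> vowel (running count: 1)
  Position 3: 'w' -> consonant (running count: 1)
  Position 4: 'e' -> vowel (running count: 2)
  Position 5: 'p' -> consonant (running count: 2)
  Position 6: 'u' -> vowel (running count: 3)
  Position 7: 'l' -> consonant (running count: 3)
  Position 8: 'l' -> consonant (running count: 3)
  Position 9: 'i' -> vowel (running count: 4)
Total vowels: 4

4


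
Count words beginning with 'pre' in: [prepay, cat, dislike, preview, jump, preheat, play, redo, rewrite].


Checking each word for prefix 'pre':
  'prepay' -> YES, starts with 'pre' (count: 1)
  'cat' -> no (count: 1)
  'dislike' -> no (count: 1)
  'preview' -> YES, starts with 'pre' (count: 2)
  'jump' -> no (count: 2)
  'preheat' -> YES, starts with 'pre' (count: 3)
  'play' -> no (count: 3)
  'redo' -> no (count: 3)
  'rewrite' -> no (count: 3)
Total with prefix 'pre': 3

3


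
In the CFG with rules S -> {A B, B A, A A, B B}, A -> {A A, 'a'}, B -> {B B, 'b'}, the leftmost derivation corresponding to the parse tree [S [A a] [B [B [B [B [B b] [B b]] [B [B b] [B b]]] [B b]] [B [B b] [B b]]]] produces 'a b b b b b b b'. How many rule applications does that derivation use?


Every bracketed nonterminal node [X ...] in the tree is produced by exactly one rule application.
Reading the tree off as a leftmost derivation:
  Step 1: S  =>  A B   (applied S -> A B)
  Step 2: A B  =>  a B   (applied A -> a)
  Step 3: a B  =>  a B B   (applied B -> B B)
  Step 4: a B B  =>  a B B B   (applied B -> B B)
  Step 5: a B B B  =>  a B B B B   (applied B -> B B)
  Step 6: a B B B B  =>  a B B B B B   (applied B -> B B)
  Step 7: a B B B B B  =>  a b B B B B   (applied B -> b)
  Step 8: a b B B B B  =>  a b b B B B   (applied B -> b)
  Step 9: a b b B B B  =>  a b b B B B B   (applied B -> B B)
  Step 10: a b b B B B B  =>  a b b b B B B   (applied B -> b)
  Step 11: a b b b B B B  =>  a b b b b B B   (applied B -> b)
  Step 12: a b b b b B B  =>  a b b b b b B   (applied B -> b)
  Step 13: a b b b b b B  =>  a b b b b b B B   (applied B -> B B)
  Step 14: a b b b b b B B  =>  a b b b b b b B   (applied B -> b)
  Step 15: a b b b b b b B  =>  a b b b b b b b   (applied B -> b)
Final yield: a b b b b b b b
Total rewrite steps: 15

15


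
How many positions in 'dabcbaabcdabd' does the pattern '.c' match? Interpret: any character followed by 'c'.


Pattern: .c means any character followed by 'c'.
Scanning 'dabcbaabcdabd' position-by-position:
  Pos 0: window 'da' -> no
  Pos 1: window 'ab' -> no
  Pos 2: window 'bc' -> MATCH
  Pos 3: window 'cb' -> no
  Pos 4: window 'ba' -> no
  Pos 5: window 'aa' -> no
  Pos 6: window 'ab' -> no
  Pos 7: window 'bc' -> MATCH
  Pos 8: window 'cd' -> no
  Pos 9: window 'da' -> no
  Pos 10: window 'ab' -> no
  Pos 11: window 'bd' -> no
  Pos 12: window 'd' -> no
Total matches: 2

2


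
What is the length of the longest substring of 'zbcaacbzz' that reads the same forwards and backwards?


Scanning 'zbcaacbzz' for palindromic substrings.
Substring at positions 0-7: 'zbcaacbz'.
Check: reverse('zbcaacbz') = 'zbcaacbz' -> palindrome confirmed.
Neighbouring characters ('-' / 'z') break symmetry, so it cannot extend further.
No longer palindromic substring exists; longest length = 8

8


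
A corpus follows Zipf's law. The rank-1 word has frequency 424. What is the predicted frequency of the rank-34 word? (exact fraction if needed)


Zipf's law: freq(rank) = f1 / rank
f1 = 424, rank = 34
freq = 424 / 34
GCD(424, 34) = 2
Simplified: 212/17

212/17


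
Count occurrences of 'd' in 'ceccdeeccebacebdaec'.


Scanning 'ceccdeeccebacebdaec' for 'd':
  Position 4: 'd' -> MATCH (count: 1)
  Position 15: 'd' -> MATCH (count: 2)
Total occurrences of 'd': 2

2


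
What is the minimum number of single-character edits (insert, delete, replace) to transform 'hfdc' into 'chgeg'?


Building DP table for s1='hfdc' (len 4) and s2='chgeg' (len 5):
       c  h  g  e  g
    0  1  2  3  4  5
  h 1  1  1  2  3  4
  f 2  2  2  2  3  4
  d 3  3  3  3  3  4
  c 4  3  4  4  4  4
Edit distance = dp[4][5] = 4

4


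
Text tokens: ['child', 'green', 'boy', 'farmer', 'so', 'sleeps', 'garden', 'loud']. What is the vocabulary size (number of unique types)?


Listing all tokens and tracking unique types:
  Token 1: 'child' -> NEW (unique so far: 1)
  Token 2: 'green' -> NEW (unique so far: 2)
  Token 3: 'boy' -> NEW (unique so far: 3)
  Token 4: 'farmer' -> NEW (unique so far: 4)
  Token 5: 'so' -> NEW (unique so far: 5)
  Token 6: 'sleeps' -> NEW (unique so far: 6)
  Token 7: 'garden' -> NEW (unique so far: 7)
  Token 8: 'loud' -> NEW (unique so far: 8)
Unique types: ('boy', 'child', 'farmer', 'garden', 'green', 'loud', 'sleeps', 'so')
Vocabulary size: 8

8


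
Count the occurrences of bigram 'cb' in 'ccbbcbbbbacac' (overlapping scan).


Scanning 'ccbbcbbbbacac' for bigram 'cb':
  Position 0: 'cc' -> no
  Position 1: 'cb' -> MATCH
  Position 2: 'bb' -> no
  Position 3: 'bc' -> no
  Position 4: 'cb' -> MATCH
  Position 5: 'bb' -> no
  Position 6: 'bb' -> no
  Position 7: 'bb' -> no
  Position 8: 'ba' -> no
  Position 9: 'ac' -> no
  Position 10: 'ca' -> no
  Position 11: 'ac' -> no
Total matches: 2

2


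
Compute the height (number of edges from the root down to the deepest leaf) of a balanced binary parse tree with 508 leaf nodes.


In a balanced binary tree with n leaves the deepest leaf is ceil(log2(n)) edges below the root.
log2(508) = 8.9887
ceil(8.9887) = 9
height (edges) = 9

9


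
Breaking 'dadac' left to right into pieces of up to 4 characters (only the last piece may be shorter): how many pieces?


'dadac' has 5 characters.
Chunking with max size 4:
  Chunk 1: 'dada' (positions 0-3)
  Chunk 2: 'c' (positions 4-4)
Total chunks: ceil(5 / 4) = 2

2


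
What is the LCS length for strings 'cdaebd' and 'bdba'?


DP table for LCS of 'cdaebd' and 'bdba':
       b  d  b  a
    0  0  0  0  0
  c 0  0  0  0  0
  d 0  0  1  1  1
  a 0  0  1  1  2
  e 0  0  1  1  2
  b 0  1  1  2  2
  d 0  1  2  2  2
LCS: 'da'
LCS length = 2

2


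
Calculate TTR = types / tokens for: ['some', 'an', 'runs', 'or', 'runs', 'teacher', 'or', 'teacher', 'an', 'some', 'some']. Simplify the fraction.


Tokens: 11
Unique types: ('an', 'or', 'runs', 'some', 'teacher') = 5
TTR = 5/11
Already in lowest terms.

5/11


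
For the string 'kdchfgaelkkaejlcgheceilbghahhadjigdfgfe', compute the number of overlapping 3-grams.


String 'kdchfgaelkkaejlcgheceilbghahhadjigdfgfe' has length L = 39.
Number of overlapping n-grams = L - n + 1
Substituting: 39 - 3 + 1 = 37

37


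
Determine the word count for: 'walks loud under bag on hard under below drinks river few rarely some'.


Counting words by splitting on spaces:
  Word 1: 'walks'
  Word 2: 'loud'
  Word 3: 'under'
  Word 4: 'bag'
  Word 5: 'on'
  Word 6: 'hard'
  Word 7: 'under'
  Word 8: 'below'
  Word 9: 'drinks'
  Word 10: 'river'
  Word 11: 'few'
  Word 12: 'rarely'
  Word 13: 'some'
Total words: 13

13


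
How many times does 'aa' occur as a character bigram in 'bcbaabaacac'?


Scanning 'bcbaabaacac' for bigram 'aa':
  Position 0: 'bc' -> no
  Position 1: 'cb' -> no
  Position 2: 'ba' -> no
  Position 3: 'aa' -> MATCH
  Position 4: 'ab' -> no
  Position 5: 'ba' -> no
  Position 6: 'aa' -> MATCH
  Position 7: 'ac' -> no
  Position 8: 'ca' -> no
  Position 9: 'ac' -> no
Total matches: 2

2


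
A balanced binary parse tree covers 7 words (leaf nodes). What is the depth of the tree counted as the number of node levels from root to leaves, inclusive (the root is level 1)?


In a balanced binary tree with n leaves the deepest leaf is ceil(log2(n)) edges below the root,
so counting node levels inclusive of root and leaves gives ceil(log2(n)) + 1 levels.
log2(7) = 2.8074
ceil(2.8074) = 3
levels = 3 + 1 = 4

4


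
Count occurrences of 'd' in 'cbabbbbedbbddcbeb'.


Scanning 'cbabbbbedbbddcbeb' for 'd':
  Position 8: 'd' -> MATCH (count: 1)
  Position 11: 'd' -> MATCH (count: 2)
  Position 12: 'd' -> MATCH (count: 3)
Total occurrences of 'd': 3

3


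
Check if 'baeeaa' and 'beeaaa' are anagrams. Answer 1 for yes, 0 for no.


Sort characters of 'baeeaa': 'aaabee'
Sort characters of 'beeaaa': 'aaabee'
Sorted forms match -> they ARE anagrams
Result: 1

1


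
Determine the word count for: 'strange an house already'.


Counting words by splitting on spaces:
  Word 1: 'strange'
  Word 2: 'an'
  Word 3: 'house'
  Word 4: 'already'
Total words: 4

4


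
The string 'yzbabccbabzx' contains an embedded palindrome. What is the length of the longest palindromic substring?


Scanning 'yzbabccbabzx' for palindromic substrings.
Substring at positions 1-10: 'zbabccbabz'.
Check: reverse('zbabccbabz') = 'zbabccbabz' -> palindrome confirmed.
Neighbouring characters ('y' / 'x') break symmetry, so it cannot extend further.
No longer palindromic substring exists; longest length = 10

10


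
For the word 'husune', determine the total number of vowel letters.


Scanning each character of 'husune':
  Position 1: 'h' -> consonant (running count: 0)
  Position 2: 'u' -> vowel (running count: 1)
  Position 3: 's' -> consonant (running count: 1)
  Position 4: 'u' -> vowel (running count: 2)
  Position 5: 'n' -> consonant (running count: 2)
  Position 6: 'e' -> vowel (running count: 3)
Total vowels: 3

3


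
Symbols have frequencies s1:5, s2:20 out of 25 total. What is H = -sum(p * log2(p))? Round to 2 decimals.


Computing entropy H = -sum(p_i * log2(p_i)):
  s1: p = 5/25 = 0.2000, -p*log2(p) = 0.4644
  s2: p = 20/25 = 0.8000, -p*log2(p) = 0.2575
H = sum of terms = 0.7219
Rounded to 2 decimals: 0.72

0.72


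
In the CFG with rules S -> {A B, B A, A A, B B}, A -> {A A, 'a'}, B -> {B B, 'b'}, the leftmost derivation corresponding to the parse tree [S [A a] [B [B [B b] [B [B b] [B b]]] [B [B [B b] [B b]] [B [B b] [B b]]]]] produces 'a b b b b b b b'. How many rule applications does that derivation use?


Every bracketed nonterminal node [X ...] in the tree is produced by exactly one rule application.
Reading the tree off as a leftmost derivation:
  Step 1: S  =>  A B   (applied S -> A B)
  Step 2: A B  =>  a B   (applied A -> a)
  Step 3: a B  =>  a B B   (applied B -> B B)
  Step 4: a B B  =>  a B B B   (applied B -> B B)
  Step 5: a B B B  =>  a b B B   (applied B -> b)
  Step 6: a b B B  =>  a b B B B   (applied B -> B B)
  Step 7: a b B B B  =>  a b b B B   (applied B -> b)
  Step 8: a b b B B  =>  a b b b B   (applied B -> b)
  Step 9: a b b b B  =>  a b b b B B   (applied B -> B B)
  Step 10: a b b b B B  =>  a b b b B B B   (applied B -> B B)
  Step 11: a b b b B B B  =>  a b b b b B B   (applied B -> b)
  Step 12: a b b b b B B  =>  a b b b b b B   (applied B -> b)
  Step 13: a b b b b b B  =>  a b b b b b B B   (applied B -> B B)
  Step 14: a b b b b b B B  =>  a b b b b b b B   (applied B -> b)
  Step 15: a b b b b b b B  =>  a b b b b b b b   (applied B -> b)
Final yield: a b b b b b b b
Total rewrite steps: 15

15


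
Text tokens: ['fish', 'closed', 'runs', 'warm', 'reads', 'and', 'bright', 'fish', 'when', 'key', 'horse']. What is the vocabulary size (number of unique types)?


Listing all tokens and tracking unique types:
  Token 1: 'fish' -> NEW (unique so far: 1)
  Token 2: 'closed' -> NEW (unique so far: 2)
  Token 3: 'runs' -> NEW (unique so far: 3)
  Token 4: 'warm' -> NEW (unique so far: 4)
  Token 5: 'reads' -> NEW (unique so far: 5)
  Token 6: 'and' -> NEW (unique so far: 6)
  Token 7: 'bright' -> NEW (unique so far: 7)
  Token 8: 'fish' -> duplicate (unique so far: 7)
  Token 9: 'when' -> NEW (unique so far: 8)
  Token 10: 'key' -> NEW (unique so far: 9)
  Token 11: 'horse' -> NEW (unique so far: 10)
Unique types: ('and', 'bright', 'closed', 'fish', 'horse', 'key', 'reads', 'runs', 'warm', 'when')
Vocabulary size: 10

10


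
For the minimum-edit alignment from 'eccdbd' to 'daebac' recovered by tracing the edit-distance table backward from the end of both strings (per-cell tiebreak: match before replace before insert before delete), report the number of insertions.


Edit distance = 6. Backtracking from cell (6, 6) with preference match > replace > insert > delete,
then listing the resulting alignment 'eccdbd' -> 'daebac' left to right:
  Step 1: replace e->d
  Step 2: replace c->a
  Step 3: replace c->e
  Step 4: replace d->b
  Step 5: replace b->a
  Step 6: replace d->c
Total insertions: 0

0


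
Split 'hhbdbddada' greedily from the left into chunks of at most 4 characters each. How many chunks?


'hhbdbddada' has 10 characters.
Chunking with max size 4:
  Chunk 1: 'hhbd' (positions 0-3)
  Chunk 2: 'bdda' (positions 4-7)
  Chunk 3: 'da' (positions 8-9)
Total chunks: ceil(10 / 4) = 3

3


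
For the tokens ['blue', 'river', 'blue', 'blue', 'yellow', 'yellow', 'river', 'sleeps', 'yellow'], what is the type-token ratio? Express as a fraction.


Tokens: 9
Unique types: ('blue', 'river', 'sleeps', 'yellow') = 4
TTR = 4/9
Already in lowest terms.

4/9


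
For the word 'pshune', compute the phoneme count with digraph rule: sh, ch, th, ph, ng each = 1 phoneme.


Parsing 'pshune' greedily, digraphs first:
  'p' -> consonant phoneme (phonemes so far: 1)
  'sh' -> digraph (1 consonant phoneme) (phonemes so far: 2)
  'u' -> vowel phoneme (phonemes so far: 3)
  'n' -> consonant phoneme (phonemes so far: 4)
  'e' -> vowel phoneme (phonemes so far: 5)
Total phonemes: 5

5


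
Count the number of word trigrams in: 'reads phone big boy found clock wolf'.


Word trigrams from [7] words:
  Trigram 1: (reads phone big)
  Trigram 2: (phone big boy)
  Trigram 3: (big boy found)
  Trigram 4: (boy found clock)
  Trigram 5: (found clock wolf)
Total word trigrams: 7 - 2 = 5

5


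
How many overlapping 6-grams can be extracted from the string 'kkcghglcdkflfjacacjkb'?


String 'kkcghglcdkflfjacacjkb' has length L = 21.
Number of overlapping n-grams = L - n + 1
Substituting: 21 - 6 + 1 = 16

16


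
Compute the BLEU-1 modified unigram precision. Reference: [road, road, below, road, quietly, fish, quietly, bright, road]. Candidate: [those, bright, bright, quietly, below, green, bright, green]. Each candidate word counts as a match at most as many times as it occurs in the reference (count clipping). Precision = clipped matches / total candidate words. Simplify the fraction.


Reference word counts: {'below': 1, 'bright': 1, 'fish': 1, 'quietly': 2, 'road': 4}
Checking each candidate word (with clipping):
  'those' -> not in reference -> no match (matches: 0)
  'bright' -> in reference (ref count 1, used 1/1) -> match (matches: 1)
  'bright' -> ref count 1 already used up (1/1) -> clipped, no match (matches: 1)
  'quietly' -> in reference (ref count 2, used 1/2) -> match (matches: 2)
  'below' -> in reference (ref count 1, used 1/1) -> match (matches: 3)
  'green' -> not in reference -> no match (matches: 3)
  'bright' -> ref count 1 already used up (1/1) -> clipped, no match (matches: 3)
  'green' -> not in reference -> no match (matches: 3)
Clipped matches: 3, Candidate length: 8
Precision = 3/8

3/8


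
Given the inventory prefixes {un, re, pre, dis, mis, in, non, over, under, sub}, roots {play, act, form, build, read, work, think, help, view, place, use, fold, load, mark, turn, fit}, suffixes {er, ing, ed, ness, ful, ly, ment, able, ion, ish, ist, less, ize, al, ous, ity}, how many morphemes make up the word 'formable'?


Segmenting 'formable' against the inventory:
  'form' -> root (morpheme 1)
  'able' -> suffix (morpheme 2)
Total morphemes: 2

2


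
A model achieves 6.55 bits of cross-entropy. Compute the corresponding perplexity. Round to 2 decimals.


Perplexity formula: PP = 2^H
H = 6.55
PP = 2^6.55
Decompose: 2^6.55 = 2^6 * 2^0.55
2^6 = 64, 2^0.55 ~ 1.4640857
PP ~ 64 * 1.4640857 = 93.7014848
Rounded to 2 decimals: 93.70

93.70


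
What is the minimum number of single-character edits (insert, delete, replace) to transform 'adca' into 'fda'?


Building DP table for s1='adca' (len 4) and s2='fda' (len 3):
       f  d  a
    0  1  2  3
  a 1  1  2  2
  d 2  2  1  2
  c 3  3  2  2
  a 4  4  3  2
Edit distance = dp[4][3] = 2

2


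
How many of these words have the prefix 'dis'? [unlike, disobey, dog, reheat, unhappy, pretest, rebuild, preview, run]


Checking each word for prefix 'dis':
  'unlike' -> no (count: 0)
  'disobey' -> YES, starts with 'dis' (count: 1)
  'dog' -> no (count: 1)
  'reheat' -> no (count: 1)
  'unhappy' -> no (count: 1)
  'pretest' -> no (count: 1)
  'rebuild' -> no (count: 1)
  'preview' -> no (count: 1)
  'run' -> no (count: 1)
Total with prefix 'dis': 1

1


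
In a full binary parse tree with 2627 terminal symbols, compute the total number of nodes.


Leaf nodes (terminals): 2627
Internal nodes = n - 1 = 2627 - 1 = 2626
Total = leaves + internal = 2627 + 2626 = 5253

5253


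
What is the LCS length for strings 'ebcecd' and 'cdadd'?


DP table for LCS of 'ebcecd' and 'cdadd':
       c  d  a  d  d
    0  0  0  0  0  0
  e 0  0  0  0  0  0
  b 0  0  0  0  0  0
  c 0  1  1  1  1  1
  e 0  1  1  1  1  1
  c 0  1  1  1  1  1
  d 0  1  2  2  2  2
LCS: 'cd'
LCS length = 2

2


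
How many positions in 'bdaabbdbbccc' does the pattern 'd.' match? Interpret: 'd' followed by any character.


Pattern: d. means 'd' followed by any character.
Scanning 'bdaabbdbbccc' position-by-position:
  Pos 0: window 'bd' -> no
  Pos 1: window 'da' -> MATCH
  Pos 2: window 'aa' -> no
  Pos 3: window 'ab' -> no
  Pos 4: window 'bb' -> no
  Pos 5: window 'bd' -> no
  Pos 6: window 'db' -> MATCH
  Pos 7: window 'bb' -> no
  Pos 8: window 'bc' -> no
  Pos 9: window 'cc' -> no
  Pos 10: window 'cc' -> no
  Pos 11: window 'c' -> no
Total matches: 2

2


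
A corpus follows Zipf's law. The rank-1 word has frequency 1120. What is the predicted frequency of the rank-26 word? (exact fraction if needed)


Zipf's law: freq(rank) = f1 / rank
f1 = 1120, rank = 26
freq = 1120 / 26
GCD(1120, 26) = 2
Simplified: 560/13

560/13


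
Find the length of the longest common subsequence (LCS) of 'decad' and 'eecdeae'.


DP table for LCS of 'decad' and 'eecdeae':
       e  e  c  d  e  a  e
    0  0  0  0  0  0  0  0
  d 0  0  0  0  1  1  1  1
  e 0  1  1  1  1  2  2  2
  c 0  1  1  2  2  2  2  2
  a 0  1  1  2  2  2  3  3
  d 0  1  1  2  3  3  3  3
LCS: 'dea'
LCS length = 3

3


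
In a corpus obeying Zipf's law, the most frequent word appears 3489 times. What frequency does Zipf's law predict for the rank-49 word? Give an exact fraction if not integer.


Zipf's law: freq(rank) = f1 / rank
f1 = 3489, rank = 49
freq = 3489 / 49
GCD(3489, 49) = 1
Simplified: 3489/49

3489/49


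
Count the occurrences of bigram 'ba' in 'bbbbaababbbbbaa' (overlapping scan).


Scanning 'bbbbaababbbbbaa' for bigram 'ba':
  Position 0: 'bb' -> no
  Position 1: 'bb' -> no
  Position 2: 'bb' -> no
  Position 3: 'ba' -> MATCH
  Position 4: 'aa' -> no
  Position 5: 'ab' -> no
  Position 6: 'ba' -> MATCH
  Position 7: 'ab' -> no
  Position 8: 'bb' -> no
  Position 9: 'bb' -> no
  Position 10: 'bb' -> no
  Position 11: 'bb' -> no
  Position 12: 'ba' -> MATCH
  Position 13: 'aa' -> no
Total matches: 3

3


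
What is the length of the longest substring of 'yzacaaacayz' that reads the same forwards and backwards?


Scanning 'yzacaaacayz' for palindromic substrings.
Substring at positions 2-8: 'acaaaca'.
Check: reverse('acaaaca') = 'acaaaca' -> palindrome confirmed.
Neighbouring characters ('z' / 'y') break symmetry, so it cannot extend further.
No longer palindromic substring exists; longest length = 7

7


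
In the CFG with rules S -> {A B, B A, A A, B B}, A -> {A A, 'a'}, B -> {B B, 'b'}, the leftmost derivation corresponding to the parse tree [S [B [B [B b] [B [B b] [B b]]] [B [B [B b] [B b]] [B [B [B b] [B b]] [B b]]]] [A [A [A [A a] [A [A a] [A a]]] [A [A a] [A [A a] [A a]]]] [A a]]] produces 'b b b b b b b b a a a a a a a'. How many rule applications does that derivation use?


Every bracketed nonterminal node [X ...] in the tree is produced by exactly one rule application.
Reading the tree off as a leftmost derivation:
  Step 1: S  =>  B A   (applied S -> B A)
  Step 2: B A  =>  B B A   (applied B -> B B)
  Step 3: B B A  =>  B B B A   (applied B -> B B)
  Step 4: B B B A  =>  b B B A   (applied B -> b)
  Step 5: b B B A  =>  b B B B A   (applied B -> B B)
  Step 6: b B B B A  =>  b b B B A   (applied B -> b)
  Step 7: b b B B A  =>  b b b B A   (applied B -> b)
  Step 8: b b b B A  =>  b b b B B A   (applied B -> B B)
  Step 9: b b b B B A  =>  b b b B B B A   (applied B -> B B)
  Step 10: b b b B B B A  =>  b b b b B B A   (applied B -> b)
  Step 11: b b b b B B A  =>  b b b b b B A   (applied B -> b)
  Step 12: b b b b b B A  =>  b b b b b B B A   (applied B -> B B)
  Step 13: b b b b b B B A  =>  b b b b b B B B A   (applied B -> B B)
  Step 14: b b b b b B B B A  =>  b b b b b b B B A   (applied B -> b)
  Step 15: b b b b b b B B A  =>  b b b b b b b B A   (applied B -> b)
  Step 16: b b b b b b b B A  =>  b b b b b b b b A   (applied B -> b)
  Step 17: b b b b b b b b A  =>  b b b b b b b b A A   (applied A -> A A)
  Step 18: b b b b b b b b A A  =>  b b b b b b b b A A A   (applied A -> A A)
  Step 19: b b b b b b b b A A A  =>  b b b b b b b b A A A A   (applied A -> A A)
  Step 20: b b b b b b b b A A A A  =>  b b b b b b b b a A A A   (applied A -> a)
  Step 21: b b b b b b b b a A A A  =>  b b b b b b b b a A A A A   (applied A -> A A)
  Step 22: b b b b b b b b a A A A A  =>  b b b b b b b b a a A A A   (applied A -> a)
  Step 23: b b b b b b b b a a A A A  =>  b b b b b b b b a a a A A   (applied A -> a)
  Step 24: b b b b b b b b a a a A A  =>  b b b b b b b b a a a A A A   (applied A -> A A)
  Step 25: b b b b b b b b a a a A A A  =>  b b b b b b b b a a a a A A   (applied A -> a)
  Step 26: b b b b b b b b a a a a A A  =>  b b b b b b b b a a a a A A A   (applied A -> A A)
  Step 27: b b b b b b b b a a a a A A A  =>  b b b b b b b b a a a a a A A   (applied A -> a)
  Step 28: b b b b b b b b a a a a a A A  =>  b b b b b b b b a a a a a a A   (applied A -> a)
  Step 29: b b b b b b b b a a a a a a A  =>  b b b b b b b b a a a a a a a   (applied A -> a)
Final yield: b b b b b b b b a a a a a a a
Total rewrite steps: 29

29


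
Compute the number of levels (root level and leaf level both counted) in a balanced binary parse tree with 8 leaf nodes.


In a balanced binary tree with n leaves the deepest leaf is ceil(log2(n)) edges below the root,
so counting node levels inclusive of root and leaves gives ceil(log2(n)) + 1 levels.
log2(8) = 3.0000
ceil(3.0000) = 3
levels = 3 + 1 = 4

4


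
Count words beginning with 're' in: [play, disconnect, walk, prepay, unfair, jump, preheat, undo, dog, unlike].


Checking each word for prefix 're':
  'play' -> no (count: 0)
  'disconnect' -> no (count: 0)
  'walk' -> no (count: 0)
  'prepay' -> no (count: 0)
  'unfair' -> no (count: 0)
  'jump' -> no (count: 0)
  'preheat' -> no (count: 0)
  'undo' -> no (count: 0)
  'dog' -> no (count: 0)
  'unlike' -> no (count: 0)
Total with prefix 're': 0

0


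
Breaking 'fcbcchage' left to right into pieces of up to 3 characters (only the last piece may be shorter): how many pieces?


'fcbcchage' has 9 characters.
Chunking with max size 3:
  Chunk 1: 'fcb' (positions 0-2)
  Chunk 2: 'cch' (positions 3-5)
  Chunk 3: 'age' (positions 6-8)
Total chunks: ceil(9 / 3) = 3

3


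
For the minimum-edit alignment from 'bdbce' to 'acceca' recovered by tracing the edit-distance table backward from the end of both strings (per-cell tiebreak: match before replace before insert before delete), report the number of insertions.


Edit distance = 5. Backtracking from cell (5, 6) with preference match > replace > insert > delete,
then listing the resulting alignment 'bdbce' -> 'acceca' left to right:
  Step 1: insert 'a' [insertion #1]
  Step 2: replace b->c
  Step 3: replace d->c
  Step 4: replace b->e
  Step 5: keep 'c'
  Step 6: replace e->a
Total insertions: 1

1


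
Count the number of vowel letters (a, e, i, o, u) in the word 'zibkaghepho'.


Scanning each character of 'zibkaghepho':
  Position 1: 'z' -> consonant (running count: 0)
  Position 2: 'i' -> vowel (running count: 1)
  Position 3: 'b' -> consonant (running count: 1)
  Position 4: 'k' -> consonant (running count: 1)
  Position 5: 'a' -> vowel (running count: 2)
  Position 6: 'g' -> consonant (running count: 2)
  Position 7: 'h' -> consonant (running count: 2)
  Position 8: 'e' -> vowel (running count: 3)
  Position 9: 'p' -> consonant (running count: 3)
  Position 10: 'h' -> consonant (running count: 3)
  Position 11: 'o' -> vowel (running count: 4)
Total vowels: 4

4


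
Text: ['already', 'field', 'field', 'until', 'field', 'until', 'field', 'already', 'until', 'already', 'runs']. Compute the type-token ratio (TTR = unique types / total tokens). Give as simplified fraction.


Tokens: 11
Unique types: ('already', 'field', 'runs', 'until') = 4
TTR = 4/11
Already in lowest terms.

4/11


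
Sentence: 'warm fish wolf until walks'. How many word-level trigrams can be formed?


Word trigrams from [5] words:
  Trigram 1: (warm fish wolf)
  Trigram 2: (fish wolf until)
  Trigram 3: (wolf until walks)
Total word trigrams: 5 - 2 = 3

3


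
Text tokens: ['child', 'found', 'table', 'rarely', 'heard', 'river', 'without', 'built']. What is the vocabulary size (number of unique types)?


Listing all tokens and tracking unique types:
  Token 1: 'child' -> NEW (unique so far: 1)
  Token 2: 'found' -> NEW (unique so far: 2)
  Token 3: 'table' -> NEW (unique so far: 3)
  Token 4: 'rarely' -> NEW (unique so far: 4)
  Token 5: 'heard' -> NEW (unique so far: 5)
  Token 6: 'river' -> NEW (unique so far: 6)
  Token 7: 'without' -> NEW (unique so far: 7)
  Token 8: 'built' -> NEW (unique so far: 8)
Unique types: ('built', 'child', 'found', 'heard', 'rarely', 'river', 'table', 'without')
Vocabulary size: 8

8


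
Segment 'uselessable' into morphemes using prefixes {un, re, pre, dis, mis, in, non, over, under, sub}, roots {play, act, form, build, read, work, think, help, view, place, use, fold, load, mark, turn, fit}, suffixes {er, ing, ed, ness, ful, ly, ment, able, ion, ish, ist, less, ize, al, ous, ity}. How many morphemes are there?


Segmenting 'uselessable' against the inventory:
  'use' -> root (morpheme 1)
  'less' -> suffix (morpheme 2)
  'able' -> suffix (morpheme 3)
Total morphemes: 3

3


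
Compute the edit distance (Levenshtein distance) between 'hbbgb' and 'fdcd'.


Building DP table for s1='hbbgb' (len 5) and s2='fdcd' (len 4):
       f  d  c  d
    0  1  2  3  4
  h 1  1  2  3  4
  b 2  2  2  3  4
  b 3  3  3  3  4
  g 4  4  4  4  4
  b 5  5  5  5  5
Edit distance = dp[5][4] = 5

5


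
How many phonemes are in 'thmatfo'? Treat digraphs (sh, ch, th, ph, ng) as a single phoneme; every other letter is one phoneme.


Parsing 'thmatfo' greedily, digraphs first:
  'th' -> digraph (1 consonant phoneme) (phonemes so far: 1)
  'm' -> consonant phoneme (phonemes so far: 2)
  'a' -> vowel phoneme (phonemes so far: 3)
  't' -> consonant phoneme (phonemes so far: 4)
  'f' -> consonant phoneme (phonemes so far: 5)
  'o' -> vowel phoneme (phonemes so far: 6)
Total phonemes: 6

6


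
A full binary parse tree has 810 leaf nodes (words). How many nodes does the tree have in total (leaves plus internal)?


Leaf nodes (terminals): 810
Internal nodes = n - 1 = 810 - 1 = 809
Total = leaves + internal = 810 + 809 = 1619

1619


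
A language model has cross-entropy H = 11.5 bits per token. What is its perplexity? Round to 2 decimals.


Perplexity formula: PP = 2^H
H = 11.5
PP = 2^11.5
Decompose: 2^11.5 = 2^11 * 2^0.5 = 2^11 * sqrt(2)
2^11 = 2048, sqrt(2) ~ 1.4142136
PP ~ 2048 * 1.4142136 = 2896.3094528
Rounded to 2 decimals: 2896.31

2896.31


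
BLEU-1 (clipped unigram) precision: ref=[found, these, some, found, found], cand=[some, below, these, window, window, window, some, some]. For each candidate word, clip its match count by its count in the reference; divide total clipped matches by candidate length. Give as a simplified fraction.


Reference word counts: {'found': 3, 'some': 1, 'these': 1}
Checking each candidate word (with clipping):
  'some' -> in reference (ref count 1, used 1/1) -> match (matches: 1)
  'below' -> not in reference -> no match (matches: 1)
  'these' -> in reference (ref count 1, used 1/1) -> match (matches: 2)
  'window' -> not in reference -> no match (matches: 2)
  'window' -> not in reference -> no match (matches: 2)
  'window' -> not in reference -> no match (matches: 2)
  'some' -> ref count 1 already used up (1/1) -> clipped, no match (matches: 2)
  'some' -> ref count 1 already used up (1/1) -> clipped, no match (matches: 2)
Clipped matches: 2, Candidate length: 8
Precision = 2/8 = 1/4

1/4


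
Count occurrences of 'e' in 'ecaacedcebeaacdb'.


Scanning 'ecaacedcebeaacdb' for 'e':
  Position 0: 'e' -> MATCH (count: 1)
  Position 5: 'e' -> MATCH (count: 2)
  Position 8: 'e' -> MATCH (count: 3)
  Position 10: 'e' -> MATCH (count: 4)
Total occurrences of 'e': 4

4


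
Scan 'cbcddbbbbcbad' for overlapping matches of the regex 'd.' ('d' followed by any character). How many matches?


Pattern: d. means 'd' followed by any character.
Scanning 'cbcddbbbbcbad' position-by-position:
  Pos 0: window 'cb' -> no
  Pos 1: window 'bc' -> no
  Pos 2: window 'cd' -> no
  Pos 3: window 'dd' -> MATCH
  Pos 4: window 'db' -> MATCH
  Pos 5: window 'bb' -> no
  Pos 6: window 'bb' -> no
  Pos 7: window 'bb' -> no
  Pos 8: window 'bc' -> no
  Pos 9: window 'cb' -> no
  Pos 10: window 'ba' -> no
  Pos 11: window 'ad' -> no
  Pos 12: window 'd' -> no
Total matches: 2

2


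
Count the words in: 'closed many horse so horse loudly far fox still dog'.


Counting words by splitting on spaces:
  Word 1: 'closed'
  Word 2: 'many'
  Word 3: 'horse'
  Word 4: 'so'
  Word 5: 'horse'
  Word 6: 'loudly'
  Word 7: 'far'
  Word 8: 'fox'
  Word 9: 'still'
  Word 10: 'dog'
Total words: 10

10


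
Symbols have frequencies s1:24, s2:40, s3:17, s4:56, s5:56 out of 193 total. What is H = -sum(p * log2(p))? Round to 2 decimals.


Computing entropy H = -sum(p_i * log2(p_i)):
  s1: p = 24/193 = 0.1244, -p*log2(p) = 0.3740
  s2: p = 40/193 = 0.2073, -p*log2(p) = 0.4706
  s3: p = 17/193 = 0.0881, -p*log2(p) = 0.3087
  s4: p = 56/193 = 0.2902, -p*log2(p) = 0.5180
  s5: p = 56/193 = 0.2902, -p*log2(p) = 0.5180
H = sum of terms = 2.1893
Rounded to 2 decimals: 2.19

2.19


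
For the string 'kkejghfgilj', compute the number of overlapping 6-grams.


String 'kkejghfgilj' has length L = 11.
Number of overlapping n-grams = L - n + 1
Substituting: 11 - 6 + 1 = 6

6


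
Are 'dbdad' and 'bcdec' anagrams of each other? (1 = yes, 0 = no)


Sort characters of 'dbdad': 'abddd'
Sort characters of 'bcdec': 'bccde'
Sorted forms differ -> they are NOT anagrams
Result: 0

0


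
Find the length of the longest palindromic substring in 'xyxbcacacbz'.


Scanning 'xyxbcacacbz' for palindromic substrings.
Substring at positions 3-9: 'bcacacb'.
Check: reverse('bcacacb') = 'bcacacb' -> palindrome confirmed.
Neighbouring characters ('x' / 'z') break symmetry, so it cannot extend further.
No longer palindromic substring exists; longest length = 7

7


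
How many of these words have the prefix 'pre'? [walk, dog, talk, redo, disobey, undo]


Checking each word for prefix 'pre':
  'walk' -> no (count: 0)
  'dog' -> no (count: 0)
  'talk' -> no (count: 0)
  'redo' -> no (count: 0)
  'disobey' -> no (count: 0)
  'undo' -> no (count: 0)
Total with prefix 'pre': 0

0


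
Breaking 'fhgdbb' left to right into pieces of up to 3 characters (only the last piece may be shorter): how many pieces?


'fhgdbb' has 6 characters.
Chunking with max size 3:
  Chunk 1: 'fhg' (positions 0-2)
  Chunk 2: 'dbb' (positions 3-5)
Total chunks: ceil(6 / 3) = 2

2


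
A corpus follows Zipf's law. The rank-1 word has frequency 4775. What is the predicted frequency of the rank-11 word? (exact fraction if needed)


Zipf's law: freq(rank) = f1 / rank
f1 = 4775, rank = 11
freq = 4775 / 11
GCD(4775, 11) = 1
Simplified: 4775/11

4775/11


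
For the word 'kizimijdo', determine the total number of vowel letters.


Scanning each character of 'kizimijdo':
  Position 1: 'k' -> consonant (running count: 0)
  Position 2: 'i' -> vowel (running count: 1)
  Position 3: 'z' -> consonant (running count: 1)
  Position 4: 'i' -> vowel (running count: 2)
  Position 5: 'm' -> consonant (running count: 2)
  Position 6: 'i' -> vowel (running count: 3)
  Position 7: 'j' -> consonant (running count: 3)
  Position 8: 'd' -> consonant (running count: 3)
  Position 9: 'o' -> vowel (running count: 4)
Total vowels: 4

4


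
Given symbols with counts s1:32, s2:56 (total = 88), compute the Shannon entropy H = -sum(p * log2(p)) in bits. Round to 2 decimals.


Computing entropy H = -sum(p_i * log2(p_i)):
  s1: p = 32/88 = 0.3636, -p*log2(p) = 0.5307
  s2: p = 56/88 = 0.6364, -p*log2(p) = 0.4150
H = sum of terms = 0.9457
Rounded to 2 decimals: 0.95

0.95


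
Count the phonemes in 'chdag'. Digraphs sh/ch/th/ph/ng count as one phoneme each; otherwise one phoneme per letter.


Parsing 'chdag' greedily, digraphs first:
  'ch' -> digraph (1 consonant phoneme) (phonemes so far: 1)
  'd' -> consonant phoneme (phonemes so far: 2)
  'a' -> vowel phoneme (phonemes so far: 3)
  'g' -> consonant phoneme (phonemes so far: 4)
Total phonemes: 4

4


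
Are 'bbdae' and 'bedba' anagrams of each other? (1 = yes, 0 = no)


Sort characters of 'bbdae': 'abbde'
Sort characters of 'bedba': 'abbde'
Sorted forms match -> they ARE anagrams
Result: 1

1


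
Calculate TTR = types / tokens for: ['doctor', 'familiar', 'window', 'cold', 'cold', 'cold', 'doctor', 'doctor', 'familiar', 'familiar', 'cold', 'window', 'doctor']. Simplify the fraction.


Tokens: 13
Unique types: ('cold', 'doctor', 'familiar', 'window') = 4
TTR = 4/13
Already in lowest terms.

4/13


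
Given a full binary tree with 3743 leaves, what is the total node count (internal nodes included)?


Leaf nodes (terminals): 3743
Internal nodes = n - 1 = 3743 - 1 = 3742
Total = leaves + internal = 3743 + 3742 = 7485

7485


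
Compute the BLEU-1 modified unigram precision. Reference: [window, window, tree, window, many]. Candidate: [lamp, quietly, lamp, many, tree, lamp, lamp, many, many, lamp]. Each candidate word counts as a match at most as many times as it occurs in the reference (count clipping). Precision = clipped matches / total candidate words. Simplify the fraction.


Reference word counts: {'many': 1, 'tree': 1, 'window': 3}
Checking each candidate word (with clipping):
  'lamp' -> not in reference -> no match (matches: 0)
  'quietly' -> not in reference -> no match (matches: 0)
  'lamp' -> not in reference -> no match (matches: 0)
  'many' -> in reference (ref count 1, used 1/1) -> match (matches: 1)
  'tree' -> in reference (ref count 1, used 1/1) -> match (matches: 2)
  'lamp' -> not in reference -> no match (matches: 2)
  'lamp' -> not in reference -> no match (matches: 2)
  'many' -> ref count 1 already used up (1/1) -> clipped, no match (matches: 2)
  'many' -> ref count 1 already used up (1/1) -> clipped, no match (matches: 2)
  'lamp' -> not in reference -> no match (matches: 2)
Clipped matches: 2, Candidate length: 10
Precision = 2/10 = 1/5

1/5


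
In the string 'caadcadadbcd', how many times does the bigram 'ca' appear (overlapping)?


Scanning 'caadcadadbcd' for bigram 'ca':
  Position 0: 'ca' -> MATCH
  Position 1: 'aa' -> no
  Position 2: 'ad' -> no
  Position 3: 'dc' -> no
  Position 4: 'ca' -> MATCH
  Position 5: 'ad' -> no
  Position 6: 'da' -> no
  Position 7: 'ad' -> no
  Position 8: 'db' -> no
  Position 9: 'bc' -> no
  Position 10: 'cd' -> no
Total matches: 2

2


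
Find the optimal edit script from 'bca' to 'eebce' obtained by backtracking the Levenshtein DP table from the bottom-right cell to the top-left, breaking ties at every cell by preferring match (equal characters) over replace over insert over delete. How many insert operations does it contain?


Edit distance = 3. Backtracking from cell (3, 5) with preference match > replace > insert > delete,
then listing the resulting alignment 'bca' -> 'eebce' left to right:
  Step 1: insert 'e' [insertion #1]
  Step 2: insert 'e' [insertion #2]
  Step 3: keep 'b'
  Step 4: keep 'c'
  Step 5: replace a->e
Total insertions: 2

2


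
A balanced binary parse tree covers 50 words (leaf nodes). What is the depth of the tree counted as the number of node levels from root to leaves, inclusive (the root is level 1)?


In a balanced binary tree with n leaves the deepest leaf is ceil(log2(n)) edges below the root,
so counting node levels inclusive of root and leaves gives ceil(log2(n)) + 1 levels.
log2(50) = 5.6439
ceil(5.6439) = 6
levels = 6 + 1 = 7

7


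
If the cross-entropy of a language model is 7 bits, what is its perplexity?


Perplexity formula: PP = 2^H
H = 7
PP = 2^7
Steps: 2^1 = 2, 2^2 = 4, 2^3 = 8, 2^4 = 16, 2^5 = 32, 2^6 = 64, 2^7 = 128
PP = 128

128


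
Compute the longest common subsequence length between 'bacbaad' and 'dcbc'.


DP table for LCS of 'bacbaad' and 'dcbc':
       d  c  b  c
    0  0  0  0  0
  b 0  0  0  1  1
  a 0  0  0  1  1
  c 0  0  1  1  2
  b 0  0  1  2  2
  a 0  0  1  2  2
  a 0  0  1  2  2
  d 0  1  1  2  2
LCS: 'bc'
LCS length = 2

2


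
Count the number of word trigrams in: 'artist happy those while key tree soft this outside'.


Word trigrams from [9] words:
  Trigram 1: (artist happy those)
  Trigram 2: (happy those while)
  Trigram 3: (those while key)
  Trigram 4: (while key tree)
  Trigram 5: (key tree soft)
  Trigram 6: (tree soft this)
  Trigram 7: (soft this outside)
Total word trigrams: 9 - 2 = 7

7


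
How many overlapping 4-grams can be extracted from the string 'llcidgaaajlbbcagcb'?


String 'llcidgaaajlbbcagcb' has length L = 18.
Number of overlapping n-grams = L - n + 1
Substituting: 18 - 4 + 1 = 15

15


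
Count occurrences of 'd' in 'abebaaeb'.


Scanning 'abebaaeb' for 'd':
  No matches found.
Total occurrences of 'd': 0

0


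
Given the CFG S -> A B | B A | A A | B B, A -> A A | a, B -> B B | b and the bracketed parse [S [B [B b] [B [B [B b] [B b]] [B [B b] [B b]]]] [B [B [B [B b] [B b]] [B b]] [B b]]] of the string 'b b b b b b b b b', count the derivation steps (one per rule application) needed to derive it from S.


Every bracketed nonterminal node [X ...] in the tree is produced by exactly one rule application.
Reading the tree off as a leftmost derivation:
  Step 1: S  =>  B B   (applied S -> B B)
  Step 2: B B  =>  B B B   (applied B -> B B)
  Step 3: B B B  =>  b B B   (applied B -> b)
  Step 4: b B B  =>  b B B B   (applied B -> B B)
  Step 5: b B B B  =>  b B B B B   (applied B -> B B)
  Step 6: b B B B B  =>  b b B B B   (applied B -> b)
  Step 7: b b B B B  =>  b b b B B   (applied B -> b)
  Step 8: b b b B B  =>  b b b B B B   (applied B -> B B)
  Step 9: b b b B B B  =>  b b b b B B   (applied B -> b)
  Step 10: b b b b B B  =>  b b b b b B   (applied B -> b)
  Step 11: b b b b b B  =>  b b b b b B B   (applied B -> B B)
  Step 12: b b b b b B B  =>  b b b b b B B B   (applied B -> B B)
  Step 13: b b b b b B B B  =>  b b b b b B B B B   (applied B -> B B)
  Step 14: b b b b b B B B B  =>  b b b b b b B B B   (applied B -> b)
  Step 15: b b b b b b B B B  =>  b b b b b b b B B   (applied B -> b)
  Step 16: b b b b b b b B B  =>  b b b b b b b b B   (applied B -> b)
  Step 17: b b b b b b b b B  =>  b b b b b b b b b   (applied B -> b)
Final yield: b b b b b b b b b
Total rewrite steps: 17

17


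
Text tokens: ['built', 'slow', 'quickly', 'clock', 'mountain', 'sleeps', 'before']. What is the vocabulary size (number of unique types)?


Listing all tokens and tracking unique types:
  Token 1: 'built' -> NEW (unique so far: 1)
  Token 2: 'slow' -> NEW (unique so far: 2)
  Token 3: 'quickly' -> NEW (unique so far: 3)
  Token 4: 'clock' -> NEW (unique so far: 4)
  Token 5: 'mountain' -> NEW (unique so far: 5)
  Token 6: 'sleeps' -> NEW (unique so far: 6)
  Token 7: 'before' -> NEW (unique so far: 7)
Unique types: ('before', 'built', 'clock', 'mountain', 'quickly', 'sleeps', 'slow')
Vocabulary size: 7

7
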